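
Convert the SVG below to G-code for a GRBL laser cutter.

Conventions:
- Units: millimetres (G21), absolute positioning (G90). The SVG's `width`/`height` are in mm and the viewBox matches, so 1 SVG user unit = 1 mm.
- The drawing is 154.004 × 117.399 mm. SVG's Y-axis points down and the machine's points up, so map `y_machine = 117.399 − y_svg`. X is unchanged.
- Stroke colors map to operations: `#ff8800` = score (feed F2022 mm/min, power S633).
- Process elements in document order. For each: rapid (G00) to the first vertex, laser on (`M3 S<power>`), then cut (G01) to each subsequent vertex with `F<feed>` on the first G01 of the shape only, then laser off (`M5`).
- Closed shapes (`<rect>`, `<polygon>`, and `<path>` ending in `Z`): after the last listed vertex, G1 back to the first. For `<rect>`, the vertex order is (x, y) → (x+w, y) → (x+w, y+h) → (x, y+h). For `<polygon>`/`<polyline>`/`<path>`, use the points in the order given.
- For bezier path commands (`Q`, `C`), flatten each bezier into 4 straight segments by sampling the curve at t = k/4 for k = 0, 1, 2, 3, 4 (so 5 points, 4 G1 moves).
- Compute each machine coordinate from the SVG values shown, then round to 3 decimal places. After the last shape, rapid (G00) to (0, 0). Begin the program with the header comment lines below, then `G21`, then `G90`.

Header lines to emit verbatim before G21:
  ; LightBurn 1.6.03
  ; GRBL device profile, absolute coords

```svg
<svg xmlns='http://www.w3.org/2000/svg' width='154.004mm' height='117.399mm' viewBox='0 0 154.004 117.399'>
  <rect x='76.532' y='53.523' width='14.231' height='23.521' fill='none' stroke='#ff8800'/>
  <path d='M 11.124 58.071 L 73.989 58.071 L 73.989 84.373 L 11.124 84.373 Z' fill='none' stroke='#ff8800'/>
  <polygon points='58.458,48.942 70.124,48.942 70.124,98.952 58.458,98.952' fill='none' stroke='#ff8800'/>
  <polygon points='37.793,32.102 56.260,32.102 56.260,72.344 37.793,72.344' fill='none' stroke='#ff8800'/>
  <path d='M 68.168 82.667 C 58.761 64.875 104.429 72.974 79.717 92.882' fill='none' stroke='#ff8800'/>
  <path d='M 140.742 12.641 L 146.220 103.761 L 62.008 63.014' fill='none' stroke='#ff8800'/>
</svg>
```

; LightBurn 1.6.03
; GRBL device profile, absolute coords
G21
G90
G00 X76.532 Y63.876
M3 S633
G01 X90.763 Y63.876 F2022
G01 X90.763 Y40.355
G01 X76.532 Y40.355
G01 X76.532 Y63.876
M5
G00 X11.124 Y59.328
M3 S633
G01 X73.989 Y59.328 F2022
G01 X73.989 Y33.026
G01 X11.124 Y33.026
G01 X11.124 Y59.328
M5
G00 X58.458 Y68.457
M3 S633
G01 X70.124 Y68.457 F2022
G01 X70.124 Y18.447
G01 X58.458 Y18.447
G01 X58.458 Y68.457
M5
G00 X37.793 Y85.297
M3 S633
G01 X56.260 Y85.297 F2022
G01 X56.260 Y45.055
G01 X37.793 Y45.055
G01 X37.793 Y85.297
M5
G00 X68.168 Y34.732
M3 S633
G01 X69.479 Y43.441 F2022
G01 X79.682 Y43.762
G01 X87.015 Y37.014
G01 X79.717 Y24.517
M5
G00 X140.742 Y104.758
M3 S633
G01 X146.220 Y13.638 F2022
G01 X62.008 Y54.385
M5
G00 X0.000 Y0.000

1 u = 1 mm; y_m = 117.399 − y.

[1] `<rect>` rectangle, #ff8800→score S633 F2022: (76.532,63.876) → (90.763,63.876) → (90.763,40.355) → (76.532,40.355) → (76.532,63.876) (closed)

[2] `<path>` rectangle, #ff8800→score S633 F2022: (11.124,59.328) → (73.989,59.328) → (73.989,33.026) → (11.124,33.026) → (11.124,59.328) (closed)

[3] `<polygon>` rectangle, #ff8800→score S633 F2022: (58.458,68.457) → (70.124,68.457) → (70.124,18.447) → (58.458,18.447) → (58.458,68.457) (closed)

[4] `<polygon>` rectangle, #ff8800→score S633 F2022: (37.793,85.297) → (56.260,85.297) → (56.260,45.055) → (37.793,45.055) → (37.793,85.297) (closed)

[5] `<path>` cubic bezier, #ff8800→score S633 F2022: (68.168,34.732) → (69.479,43.441) → (79.682,43.762) → (87.015,37.014) → (79.717,24.517)

[6] `<path>` open polyline, #ff8800→score S633 F2022: (140.742,104.758) → (146.220,13.638) → (62.008,54.385)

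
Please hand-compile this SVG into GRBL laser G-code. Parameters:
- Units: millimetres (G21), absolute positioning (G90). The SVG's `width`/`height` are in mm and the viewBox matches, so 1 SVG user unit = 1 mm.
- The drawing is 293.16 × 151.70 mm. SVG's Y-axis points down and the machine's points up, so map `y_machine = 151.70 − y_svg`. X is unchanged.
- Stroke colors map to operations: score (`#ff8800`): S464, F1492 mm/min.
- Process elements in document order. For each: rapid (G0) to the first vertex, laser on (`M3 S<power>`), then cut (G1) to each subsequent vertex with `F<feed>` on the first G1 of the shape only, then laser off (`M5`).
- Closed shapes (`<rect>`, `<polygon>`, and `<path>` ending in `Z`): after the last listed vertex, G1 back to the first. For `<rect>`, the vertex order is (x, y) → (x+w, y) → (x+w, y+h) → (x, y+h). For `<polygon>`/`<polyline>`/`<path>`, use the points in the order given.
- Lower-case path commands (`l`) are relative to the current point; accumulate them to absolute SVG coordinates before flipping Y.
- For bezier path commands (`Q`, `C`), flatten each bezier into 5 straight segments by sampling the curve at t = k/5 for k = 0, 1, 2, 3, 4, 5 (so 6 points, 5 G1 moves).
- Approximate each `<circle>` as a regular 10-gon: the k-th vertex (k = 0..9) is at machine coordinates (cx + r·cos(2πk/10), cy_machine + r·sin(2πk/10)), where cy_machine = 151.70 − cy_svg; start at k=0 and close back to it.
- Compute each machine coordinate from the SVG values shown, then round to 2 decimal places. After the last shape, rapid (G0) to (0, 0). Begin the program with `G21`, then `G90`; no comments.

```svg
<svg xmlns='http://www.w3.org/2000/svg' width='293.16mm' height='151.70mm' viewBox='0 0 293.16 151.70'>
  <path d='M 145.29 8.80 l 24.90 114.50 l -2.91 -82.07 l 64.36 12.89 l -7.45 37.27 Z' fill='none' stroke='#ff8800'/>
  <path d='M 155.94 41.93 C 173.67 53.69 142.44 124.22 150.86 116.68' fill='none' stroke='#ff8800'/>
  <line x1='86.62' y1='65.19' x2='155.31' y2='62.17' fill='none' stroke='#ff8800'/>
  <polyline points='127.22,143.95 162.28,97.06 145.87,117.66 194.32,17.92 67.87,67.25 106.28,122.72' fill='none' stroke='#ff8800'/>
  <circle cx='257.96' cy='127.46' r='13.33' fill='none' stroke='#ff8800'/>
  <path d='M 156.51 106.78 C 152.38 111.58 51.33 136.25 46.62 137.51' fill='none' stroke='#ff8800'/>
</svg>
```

G21
G90
G0 X145.29 Y142.90
M3 S464
G1 X170.19 Y28.40 F1492
G1 X167.28 Y110.47
G1 X231.64 Y97.58
G1 X224.19 Y60.31
G1 X145.29 Y142.90
M5
G0 X155.94 Y109.77
M3 S464
G1 X161.41 Y96.76 F1492
G1 X159.39 Y76.21
G1 X154.12 Y54.69
G1 X149.86 Y38.77
G1 X150.86 Y35.02
M5
G0 X86.62 Y86.51
M3 S464
G1 X155.31 Y89.53 F1492
M5
G0 X127.22 Y7.75
M3 S464
G1 X162.28 Y54.64 F1492
G1 X145.87 Y34.04
G1 X194.32 Y133.78
G1 X67.87 Y84.45
G1 X106.28 Y28.98
M5
G0 X271.29 Y24.24
M3 S464
G1 X268.74 Y32.08 F1492
G1 X262.08 Y36.92
G1 X253.84 Y36.92
G1 X247.18 Y32.08
G1 X244.63 Y24.24
G1 X247.18 Y16.40
G1 X253.84 Y11.56
G1 X262.08 Y11.56
G1 X268.74 Y16.40
G1 X271.29 Y24.24
M5
G0 X156.51 Y44.92
M3 S464
G1 X143.95 Y40.00 F1492
G1 X117.40 Y32.39
G1 X86.15 Y24.17
G1 X59.46 Y17.41
G1 X46.62 Y14.19
M5
G0 X0.00 Y0.00

Since the viewBox matches the mm dimensions, user units are millimetres directly. The only transform is the Y-flip y_m = 151.70 − y_svg.

Shape 1 is a closed polygon drawn with `<path>`. Its stroke #ff8800 means score at S464, F1492. After flipping Y the toolpath is (145.29,142.90) → (170.19,28.40) → (167.28,110.47) → (231.64,97.58) → (224.19,60.31) → (145.29,142.90), returning to the start.

Shape 2 is a cubic bezier drawn with `<path>`. Its stroke #ff8800 means score at S464, F1492. After flipping Y the toolpath is (155.94,109.77) → (161.41,96.76) → (159.39,76.21) → (154.12,54.69) → (149.86,38.77) → (150.86,35.02).

Shape 3 is a line segment drawn with `<line>`. Its stroke #ff8800 means score at S464, F1492. After flipping Y the toolpath is (86.62,86.51) → (155.31,89.53).

Shape 4 is a open polyline drawn with `<polyline>`. Its stroke #ff8800 means score at S464, F1492. After flipping Y the toolpath is (127.22,7.75) → (162.28,54.64) → (145.87,34.04) → (194.32,133.78) → (67.87,84.45) → (106.28,28.98).

Shape 5 is a circle drawn with `<circle>`. Its stroke #ff8800 means score at S464, F1492. After flipping Y the toolpath is (271.29,24.24) → (268.74,32.08) → (262.08,36.92) → (253.84,36.92) → (247.18,32.08) → (244.63,24.24) → (247.18,16.40) → (253.84,11.56) → (262.08,11.56) → (268.74,16.40) → (271.29,24.24), returning to the start.

Shape 6 is a cubic bezier drawn with `<path>`. Its stroke #ff8800 means score at S464, F1492. After flipping Y the toolpath is (156.51,44.92) → (143.95,40.00) → (117.40,32.39) → (86.15,24.17) → (59.46,17.41) → (46.62,14.19).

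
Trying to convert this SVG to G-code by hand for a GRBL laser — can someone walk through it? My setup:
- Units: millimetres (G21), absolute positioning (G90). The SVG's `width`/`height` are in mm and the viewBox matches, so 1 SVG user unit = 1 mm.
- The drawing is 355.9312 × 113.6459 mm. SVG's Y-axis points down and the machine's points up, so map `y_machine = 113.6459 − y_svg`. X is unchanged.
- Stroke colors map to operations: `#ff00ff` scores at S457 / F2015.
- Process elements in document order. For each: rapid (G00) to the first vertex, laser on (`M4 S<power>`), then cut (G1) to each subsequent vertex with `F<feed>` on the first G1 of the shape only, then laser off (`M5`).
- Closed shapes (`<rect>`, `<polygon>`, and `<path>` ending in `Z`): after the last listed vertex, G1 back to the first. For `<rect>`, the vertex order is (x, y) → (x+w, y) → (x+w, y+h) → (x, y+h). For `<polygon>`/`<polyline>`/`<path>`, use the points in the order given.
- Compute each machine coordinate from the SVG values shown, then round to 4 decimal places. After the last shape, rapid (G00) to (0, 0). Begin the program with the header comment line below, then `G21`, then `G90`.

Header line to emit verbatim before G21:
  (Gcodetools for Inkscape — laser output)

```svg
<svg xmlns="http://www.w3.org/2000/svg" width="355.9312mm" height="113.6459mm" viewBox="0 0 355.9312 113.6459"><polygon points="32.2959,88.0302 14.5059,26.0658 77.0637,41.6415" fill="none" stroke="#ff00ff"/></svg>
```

Since the viewBox matches the mm dimensions, user units are millimetres directly. The only transform is the Y-flip y_m = 113.6459 − y_svg.

Shape 1 is a regular polygon drawn with `<polygon>`. Its stroke #ff00ff means score at S457, F2015. After flipping Y the toolpath is (32.2959,25.6157) → (14.5059,87.5801) → (77.0637,72.0044) → (32.2959,25.6157), returning to the start.

(Gcodetools for Inkscape — laser output)
G21
G90
G00 X32.2959 Y25.6157
M4 S457
G1 X14.5059 Y87.5801 F2015
G1 X77.0637 Y72.0044
G1 X32.2959 Y25.6157
M5
G00 X0.0000 Y0.0000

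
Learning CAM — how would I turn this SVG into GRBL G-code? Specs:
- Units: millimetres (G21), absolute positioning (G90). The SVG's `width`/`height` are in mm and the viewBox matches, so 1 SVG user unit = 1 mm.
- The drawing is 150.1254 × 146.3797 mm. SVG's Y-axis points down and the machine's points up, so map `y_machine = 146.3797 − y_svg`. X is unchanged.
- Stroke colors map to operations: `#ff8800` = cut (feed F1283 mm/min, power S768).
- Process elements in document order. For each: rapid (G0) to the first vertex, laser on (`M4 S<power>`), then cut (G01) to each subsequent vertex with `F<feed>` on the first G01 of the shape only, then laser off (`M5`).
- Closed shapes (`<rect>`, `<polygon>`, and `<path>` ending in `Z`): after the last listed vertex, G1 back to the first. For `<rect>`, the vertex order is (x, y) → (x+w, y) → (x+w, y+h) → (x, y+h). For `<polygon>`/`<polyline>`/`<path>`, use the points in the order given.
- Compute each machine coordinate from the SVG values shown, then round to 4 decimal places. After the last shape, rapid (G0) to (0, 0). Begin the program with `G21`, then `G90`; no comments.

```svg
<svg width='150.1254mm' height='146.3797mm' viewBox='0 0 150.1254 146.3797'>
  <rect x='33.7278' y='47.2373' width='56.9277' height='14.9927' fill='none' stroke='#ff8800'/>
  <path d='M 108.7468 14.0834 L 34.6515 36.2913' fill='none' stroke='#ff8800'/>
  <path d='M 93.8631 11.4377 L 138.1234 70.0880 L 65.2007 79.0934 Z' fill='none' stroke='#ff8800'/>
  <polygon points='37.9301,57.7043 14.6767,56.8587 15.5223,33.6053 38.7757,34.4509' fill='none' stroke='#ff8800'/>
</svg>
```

viewBox `0 0 150.1254 146.3797` with mm width/height → 1 unit = 1 mm. Flip: y_m = 146.3797 − y_svg.

**Shape 1** — `<rect>` rectangle, stroke `#ff8800` → cut (S768, F1283). Machine vertices: (33.7278,99.1424) → (90.6555,99.1424) → (90.6555,84.1497) → (33.7278,84.1497) → (33.7278,99.1424). Closed: final G1 returns to the first vertex.

**Shape 2** — `<path>` line segment, stroke `#ff8800` → cut (S768, F1283). Machine vertices: (108.7468,132.2963) → (34.6515,110.0884). Open path.

**Shape 3** — `<path>` regular polygon, stroke `#ff8800` → cut (S768, F1283). Machine vertices: (93.8631,134.9420) → (138.1234,76.2917) → (65.2007,67.2863) → (93.8631,134.9420). Closed: final G1 returns to the first vertex.

**Shape 4** — `<polygon>` regular polygon, stroke `#ff8800` → cut (S768, F1283). Machine vertices: (37.9301,88.6754) → (14.6767,89.5210) → (15.5223,112.7744) → (38.7757,111.9288) → (37.9301,88.6754). Closed: final G1 returns to the first vertex.

G21
G90
G0 X33.7278 Y99.1424
M4 S768
G01 X90.6555 Y99.1424 F1283
G01 X90.6555 Y84.1497
G01 X33.7278 Y84.1497
G01 X33.7278 Y99.1424
M5
G0 X108.7468 Y132.2963
M4 S768
G01 X34.6515 Y110.0884 F1283
M5
G0 X93.8631 Y134.9420
M4 S768
G01 X138.1234 Y76.2917 F1283
G01 X65.2007 Y67.2863
G01 X93.8631 Y134.9420
M5
G0 X37.9301 Y88.6754
M4 S768
G01 X14.6767 Y89.5210 F1283
G01 X15.5223 Y112.7744
G01 X38.7757 Y111.9288
G01 X37.9301 Y88.6754
M5
G0 X0.0000 Y0.0000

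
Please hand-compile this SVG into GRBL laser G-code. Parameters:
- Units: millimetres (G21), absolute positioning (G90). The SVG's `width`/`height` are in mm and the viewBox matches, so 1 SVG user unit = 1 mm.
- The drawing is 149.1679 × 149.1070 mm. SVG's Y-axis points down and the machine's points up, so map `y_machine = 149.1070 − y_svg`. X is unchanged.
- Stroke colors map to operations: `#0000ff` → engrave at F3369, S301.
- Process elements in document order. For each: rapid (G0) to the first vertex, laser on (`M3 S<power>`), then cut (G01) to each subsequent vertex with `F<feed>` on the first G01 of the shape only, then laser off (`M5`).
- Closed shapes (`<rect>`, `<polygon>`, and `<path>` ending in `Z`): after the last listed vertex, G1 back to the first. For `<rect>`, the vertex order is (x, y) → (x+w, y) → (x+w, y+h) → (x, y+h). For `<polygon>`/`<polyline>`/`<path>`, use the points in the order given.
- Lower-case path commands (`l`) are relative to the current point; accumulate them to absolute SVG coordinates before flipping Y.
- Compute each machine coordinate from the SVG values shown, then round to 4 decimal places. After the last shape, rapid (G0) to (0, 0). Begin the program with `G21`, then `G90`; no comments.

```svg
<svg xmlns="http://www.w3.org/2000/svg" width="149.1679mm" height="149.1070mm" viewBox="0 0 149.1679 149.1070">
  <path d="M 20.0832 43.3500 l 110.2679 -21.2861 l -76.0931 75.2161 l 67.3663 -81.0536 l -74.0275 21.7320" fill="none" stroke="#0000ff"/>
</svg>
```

G21
G90
G0 X20.0832 Y105.7570
M3 S301
G01 X130.3511 Y127.0431 F3369
G01 X54.2580 Y51.8270
G01 X121.6243 Y132.8806
G01 X47.5968 Y111.1486
M5
G0 X0.0000 Y0.0000

Since the viewBox matches the mm dimensions, user units are millimetres directly. The only transform is the Y-flip y_m = 149.1070 − y_svg.

Shape 1 is a open polyline drawn with `<path>`. Its stroke #0000ff means engrave at S301, F3369. After flipping Y the toolpath is (20.0832,105.7570) → (130.3511,127.0431) → (54.2580,51.8270) → (121.6243,132.8806) → (47.5968,111.1486).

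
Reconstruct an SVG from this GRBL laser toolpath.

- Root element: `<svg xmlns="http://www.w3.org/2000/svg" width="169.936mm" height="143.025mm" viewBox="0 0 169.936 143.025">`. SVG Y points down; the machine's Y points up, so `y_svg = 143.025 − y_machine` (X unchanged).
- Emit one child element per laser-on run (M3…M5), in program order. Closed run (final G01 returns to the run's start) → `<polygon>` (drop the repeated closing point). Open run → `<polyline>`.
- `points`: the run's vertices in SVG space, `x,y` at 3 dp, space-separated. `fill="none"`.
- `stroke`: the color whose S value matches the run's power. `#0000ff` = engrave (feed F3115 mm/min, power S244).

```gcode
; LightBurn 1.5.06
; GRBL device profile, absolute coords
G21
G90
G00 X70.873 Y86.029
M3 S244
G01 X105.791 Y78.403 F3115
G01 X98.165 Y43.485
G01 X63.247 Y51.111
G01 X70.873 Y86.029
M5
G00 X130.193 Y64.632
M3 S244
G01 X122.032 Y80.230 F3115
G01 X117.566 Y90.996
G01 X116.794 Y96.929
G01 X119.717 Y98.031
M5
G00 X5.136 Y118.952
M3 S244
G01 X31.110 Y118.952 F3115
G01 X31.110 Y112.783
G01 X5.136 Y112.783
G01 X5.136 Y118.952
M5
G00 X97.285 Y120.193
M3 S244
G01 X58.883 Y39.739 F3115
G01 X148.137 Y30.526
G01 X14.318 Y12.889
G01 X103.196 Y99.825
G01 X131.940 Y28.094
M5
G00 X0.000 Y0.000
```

<svg xmlns="http://www.w3.org/2000/svg" width="169.936mm" height="143.025mm" viewBox="0 0 169.936 143.025">
  <polygon points="70.873,56.996 105.791,64.622 98.165,99.540 63.247,91.914" fill="none" stroke="#0000ff"/>
  <polyline points="130.193,78.393 122.032,62.795 117.566,52.029 116.794,46.096 119.717,44.994" fill="none" stroke="#0000ff"/>
  <polygon points="5.136,24.073 31.110,24.073 31.110,30.242 5.136,30.242" fill="none" stroke="#0000ff"/>
  <polyline points="97.285,22.832 58.883,103.286 148.137,112.499 14.318,130.136 103.196,43.200 131.940,114.931" fill="none" stroke="#0000ff"/>
</svg>

Machine Y-up, SVG Y-down with viewBox height 143.025, so y_svg = 143.025 − y_machine; X carries over. Every run uses S244, so all elements get stroke `#0000ff` (engrave).

Run 1: The run returns to its start, so emit a `<polygon>` with points (Y-flipped): 70.873,56.996 105.791,64.622 98.165,99.540 63.247,91.914.

Run 2: The run is open, so emit a `<polyline>` with points (Y-flipped): 130.193,78.393 122.032,62.795 117.566,52.029 116.794,46.096 119.717,44.994.

Run 3: The run returns to its start, so emit a `<polygon>` with points (Y-flipped): 5.136,24.073 31.110,24.073 31.110,30.242 5.136,30.242.

Run 4: The run is open, so emit a `<polyline>` with points (Y-flipped): 97.285,22.832 58.883,103.286 148.137,112.499 14.318,130.136 103.196,43.200 131.940,114.931.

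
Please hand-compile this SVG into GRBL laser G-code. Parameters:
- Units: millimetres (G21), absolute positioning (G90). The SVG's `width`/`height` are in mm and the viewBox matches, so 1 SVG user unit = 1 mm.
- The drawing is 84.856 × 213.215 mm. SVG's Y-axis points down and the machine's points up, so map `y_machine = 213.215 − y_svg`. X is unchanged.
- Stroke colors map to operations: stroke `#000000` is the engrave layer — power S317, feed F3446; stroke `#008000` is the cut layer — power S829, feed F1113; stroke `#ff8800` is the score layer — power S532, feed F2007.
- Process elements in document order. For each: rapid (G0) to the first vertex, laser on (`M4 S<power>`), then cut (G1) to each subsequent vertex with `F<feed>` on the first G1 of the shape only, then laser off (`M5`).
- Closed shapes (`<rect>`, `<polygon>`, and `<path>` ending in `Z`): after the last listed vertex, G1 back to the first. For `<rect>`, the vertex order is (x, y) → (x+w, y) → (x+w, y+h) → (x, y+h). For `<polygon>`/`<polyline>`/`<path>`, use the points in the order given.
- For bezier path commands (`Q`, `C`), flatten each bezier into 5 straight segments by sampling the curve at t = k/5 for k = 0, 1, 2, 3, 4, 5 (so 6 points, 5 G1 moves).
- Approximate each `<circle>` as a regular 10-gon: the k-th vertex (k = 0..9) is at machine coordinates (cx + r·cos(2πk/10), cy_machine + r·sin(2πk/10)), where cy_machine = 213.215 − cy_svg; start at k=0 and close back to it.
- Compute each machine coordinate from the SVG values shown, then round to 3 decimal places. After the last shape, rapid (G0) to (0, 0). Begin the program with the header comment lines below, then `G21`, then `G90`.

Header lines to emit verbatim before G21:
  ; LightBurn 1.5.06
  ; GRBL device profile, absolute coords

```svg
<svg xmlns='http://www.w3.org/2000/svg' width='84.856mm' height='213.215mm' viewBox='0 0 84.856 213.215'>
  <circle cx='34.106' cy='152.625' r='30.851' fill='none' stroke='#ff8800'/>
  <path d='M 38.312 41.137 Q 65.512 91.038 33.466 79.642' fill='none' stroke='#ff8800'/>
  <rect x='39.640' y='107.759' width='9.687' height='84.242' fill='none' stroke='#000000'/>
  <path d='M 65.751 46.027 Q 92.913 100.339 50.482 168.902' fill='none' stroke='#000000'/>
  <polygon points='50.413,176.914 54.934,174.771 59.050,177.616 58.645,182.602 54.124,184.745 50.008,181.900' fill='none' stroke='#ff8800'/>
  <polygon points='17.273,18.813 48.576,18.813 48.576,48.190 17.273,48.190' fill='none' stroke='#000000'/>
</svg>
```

1 u = 1 mm; y_m = 213.215 − y.

[1] `<circle>` circle, #ff8800→score S532 F2007: (64.957,60.590) → (59.065,78.724) → (43.639,89.931) → (24.573,89.931) → (9.147,78.724) → (3.255,60.590) → (9.147,42.456) → (24.573,31.249) → (43.639,31.249) → (59.065,42.456) → (64.957,60.590) (closed)

[2] `<path>` quadratic bezier, #ff8800→score S532 F2007: (38.312,172.078) → (46.822,154.569) → (50.593,141.965) → (49.623,134.264) → (43.915,131.466) → (33.466,133.573)

[3] `<rect>` rectangle, #000000→engrave S317 F3446: (39.640,105.456) → (49.327,105.456) → (49.327,21.214) → (39.640,21.214) → (39.640,105.456) (closed)

[4] `<path>` quadratic bezier, #000000→engrave S317 F3446: (65.751,167.188) → (73.832,144.893) → (76.346,121.458) → (73.292,96.883) → (64.671,71.168) → (50.482,44.313)

[5] `<polygon>` regular polygon, #ff8800→score S532 F2007: (50.413,36.301) → (54.934,38.444) → (59.050,35.599) → (58.645,30.613) → (54.124,28.470) → (50.008,31.315) → (50.413,36.301) (closed)

[6] `<polygon>` rectangle, #000000→engrave S317 F3446: (17.273,194.402) → (48.576,194.402) → (48.576,165.025) → (17.273,165.025) → (17.273,194.402) (closed)

; LightBurn 1.5.06
; GRBL device profile, absolute coords
G21
G90
G0 X64.957 Y60.590
M4 S532
G1 X59.065 Y78.724 F2007
G1 X43.639 Y89.931
G1 X24.573 Y89.931
G1 X9.147 Y78.724
G1 X3.255 Y60.590
G1 X9.147 Y42.456
G1 X24.573 Y31.249
G1 X43.639 Y31.249
G1 X59.065 Y42.456
G1 X64.957 Y60.590
M5
G0 X38.312 Y172.078
M4 S532
G1 X46.822 Y154.569 F2007
G1 X50.593 Y141.965
G1 X49.623 Y134.264
G1 X43.915 Y131.466
G1 X33.466 Y133.573
M5
G0 X39.640 Y105.456
M4 S317
G1 X49.327 Y105.456 F3446
G1 X49.327 Y21.214
G1 X39.640 Y21.214
G1 X39.640 Y105.456
M5
G0 X65.751 Y167.188
M4 S317
G1 X73.832 Y144.893 F3446
G1 X76.346 Y121.458
G1 X73.292 Y96.883
G1 X64.671 Y71.168
G1 X50.482 Y44.313
M5
G0 X50.413 Y36.301
M4 S532
G1 X54.934 Y38.444 F2007
G1 X59.050 Y35.599
G1 X58.645 Y30.613
G1 X54.124 Y28.470
G1 X50.008 Y31.315
G1 X50.413 Y36.301
M5
G0 X17.273 Y194.402
M4 S317
G1 X48.576 Y194.402 F3446
G1 X48.576 Y165.025
G1 X17.273 Y165.025
G1 X17.273 Y194.402
M5
G0 X0.000 Y0.000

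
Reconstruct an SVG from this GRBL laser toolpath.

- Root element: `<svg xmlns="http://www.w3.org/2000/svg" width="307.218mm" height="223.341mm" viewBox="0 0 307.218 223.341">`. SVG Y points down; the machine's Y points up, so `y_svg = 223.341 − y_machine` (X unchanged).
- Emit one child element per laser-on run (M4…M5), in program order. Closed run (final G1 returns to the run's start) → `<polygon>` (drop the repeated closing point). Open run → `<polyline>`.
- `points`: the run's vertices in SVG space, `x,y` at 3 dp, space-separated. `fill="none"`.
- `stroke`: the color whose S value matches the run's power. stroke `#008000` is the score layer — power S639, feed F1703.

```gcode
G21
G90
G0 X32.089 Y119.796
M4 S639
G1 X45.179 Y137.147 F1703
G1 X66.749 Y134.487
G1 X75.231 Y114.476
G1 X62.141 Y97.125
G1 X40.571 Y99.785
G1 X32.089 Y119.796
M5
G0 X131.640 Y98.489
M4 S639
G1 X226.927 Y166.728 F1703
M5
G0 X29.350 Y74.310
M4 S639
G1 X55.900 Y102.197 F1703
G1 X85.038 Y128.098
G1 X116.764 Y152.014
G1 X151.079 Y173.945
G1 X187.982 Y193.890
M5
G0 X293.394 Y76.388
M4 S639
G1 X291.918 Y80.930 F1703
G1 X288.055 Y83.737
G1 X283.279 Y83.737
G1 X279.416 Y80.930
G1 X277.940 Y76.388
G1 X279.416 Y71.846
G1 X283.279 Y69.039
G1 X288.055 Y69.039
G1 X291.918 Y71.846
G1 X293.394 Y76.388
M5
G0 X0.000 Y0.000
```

<svg xmlns="http://www.w3.org/2000/svg" width="307.218mm" height="223.341mm" viewBox="0 0 307.218 223.341">
  <polygon points="32.089,103.545 45.179,86.194 66.749,88.854 75.231,108.865 62.141,126.216 40.571,123.556" fill="none" stroke="#008000"/>
  <polyline points="131.640,124.852 226.927,56.613" fill="none" stroke="#008000"/>
  <polyline points="29.350,149.031 55.900,121.144 85.038,95.243 116.764,71.327 151.079,49.396 187.982,29.451" fill="none" stroke="#008000"/>
  <polygon points="293.394,146.953 291.918,142.411 288.055,139.604 283.279,139.604 279.416,142.411 277.940,146.953 279.416,151.495 283.279,154.302 288.055,154.302 291.918,151.495" fill="none" stroke="#008000"/>
</svg>

Each laser-on run becomes one SVG element. Flip Y back into SVG space with y_svg = 223.341 − y_machine. Every run uses S639, so all elements get stroke `#008000` (score).

Run 1: The run returns to its start, so emit a `<polygon>` with points (Y-flipped): 32.089,103.545 45.179,86.194 66.749,88.854 75.231,108.865 62.141,126.216 40.571,123.556.

Run 2: The run is open, so emit a `<polyline>` with points (Y-flipped): 131.640,124.852 226.927,56.613.

Run 3: The run is open, so emit a `<polyline>` with points (Y-flipped): 29.350,149.031 55.900,121.144 85.038,95.243 116.764,71.327 151.079,49.396 187.982,29.451.

Run 4: The run returns to its start, so emit a `<polygon>` with points (Y-flipped): 293.394,146.953 291.918,142.411 288.055,139.604 283.279,139.604 279.416,142.411 277.940,146.953 279.416,151.495 283.279,154.302 288.055,154.302 291.918,151.495.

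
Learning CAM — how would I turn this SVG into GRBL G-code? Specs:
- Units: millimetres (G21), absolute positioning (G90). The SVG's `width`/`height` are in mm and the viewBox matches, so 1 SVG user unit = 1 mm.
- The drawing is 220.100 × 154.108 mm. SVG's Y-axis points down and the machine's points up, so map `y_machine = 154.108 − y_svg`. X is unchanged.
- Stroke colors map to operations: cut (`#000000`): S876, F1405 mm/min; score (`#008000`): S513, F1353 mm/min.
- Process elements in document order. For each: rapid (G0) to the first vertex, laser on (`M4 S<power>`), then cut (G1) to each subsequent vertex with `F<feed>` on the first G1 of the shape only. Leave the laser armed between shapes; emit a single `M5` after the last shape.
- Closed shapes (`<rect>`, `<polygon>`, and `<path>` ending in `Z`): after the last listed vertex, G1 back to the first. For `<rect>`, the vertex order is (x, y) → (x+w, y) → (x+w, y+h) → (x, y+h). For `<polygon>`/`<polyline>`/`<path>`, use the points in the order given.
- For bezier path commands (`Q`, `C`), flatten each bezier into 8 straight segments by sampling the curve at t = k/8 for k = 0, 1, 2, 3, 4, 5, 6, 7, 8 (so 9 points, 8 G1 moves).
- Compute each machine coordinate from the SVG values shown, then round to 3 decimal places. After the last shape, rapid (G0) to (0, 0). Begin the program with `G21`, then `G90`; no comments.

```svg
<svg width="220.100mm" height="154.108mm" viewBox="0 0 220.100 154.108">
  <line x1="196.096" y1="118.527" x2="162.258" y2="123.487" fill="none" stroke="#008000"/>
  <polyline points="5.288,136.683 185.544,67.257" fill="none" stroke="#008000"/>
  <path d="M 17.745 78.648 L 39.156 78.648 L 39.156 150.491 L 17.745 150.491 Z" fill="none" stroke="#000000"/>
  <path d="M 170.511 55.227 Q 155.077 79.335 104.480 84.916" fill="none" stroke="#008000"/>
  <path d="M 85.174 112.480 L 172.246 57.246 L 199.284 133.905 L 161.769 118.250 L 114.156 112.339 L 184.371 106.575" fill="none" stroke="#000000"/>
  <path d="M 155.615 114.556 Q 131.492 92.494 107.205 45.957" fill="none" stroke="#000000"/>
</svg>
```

G21
G90
G0 X196.096 Y35.581
M4 S513
G1 X162.258 Y30.621 F1353
G0 X5.288 Y17.425
M4 S513
G1 X185.544 Y86.851 F1353
G0 X17.745 Y75.460
M4 S876
G1 X39.156 Y75.460 F1405
G1 X39.156 Y3.617
G1 X17.745 Y3.617
G1 X17.745 Y75.460
G0 X170.511 Y98.881
M4 S513
G1 X166.103 Y93.143 F1353
G1 X160.596 Y87.985
G1 X153.991 Y83.405
G1 X146.286 Y79.405
G1 X137.483 Y75.983
G1 X127.581 Y73.140
G1 X116.580 Y70.877
G1 X104.480 Y69.192
G0 X85.174 Y41.628
M4 S876
G1 X172.246 Y96.862 F1405
G1 X199.284 Y20.203
G1 X161.769 Y35.858
G1 X114.156 Y41.769
G1 X184.371 Y47.533
G0 X155.615 Y39.552
M4 S876
G1 X149.582 Y45.450 F1405
G1 X143.543 Y52.113
G1 X137.500 Y59.540
G1 X131.451 Y67.733
G1 X125.397 Y76.690
G1 X119.338 Y86.412
G1 X113.274 Y96.899
G1 X107.205 Y108.151
M5
G0 X0.000 Y0.000

viewBox `0 0 220.100 154.108` with mm width/height → 1 unit = 1 mm. Flip: y_m = 154.108 − y_svg.

**Shape 1** — `<line>` line segment, stroke `#008000` → score (S513, F1353). Machine vertices: (196.096,35.581) → (162.258,30.621). Open path.

**Shape 2** — `<polyline>` line segment, stroke `#008000` → score (S513, F1353). Machine vertices: (5.288,17.425) → (185.544,86.851). Open path.

**Shape 3** — `<path>` rectangle, stroke `#000000` → cut (S876, F1405). Machine vertices: (17.745,75.460) → (39.156,75.460) → (39.156,3.617) → (17.745,3.617) → (17.745,75.460). Closed: final G1 returns to the first vertex.

**Shape 4** — `<path>` quadratic bezier, stroke `#008000` → score (S513, F1353). Control points (SVG): P0=(170.511,55.227), P1=(155.077,79.335), P2=(104.480,84.916); sampled at t=k/8. Machine vertices: (170.511,98.881) → (166.103,93.143) → (160.596,87.985) → (153.991,83.405) → (146.286,79.405) → (137.483,75.983) → (127.581,73.140) → (116.580,70.877) → (104.480,69.192). Open path.

**Shape 5** — `<path>` open polyline, stroke `#000000` → cut (S876, F1405). Machine vertices: (85.174,41.628) → (172.246,96.862) → (199.284,20.203) → (161.769,35.858) → (114.156,41.769) → (184.371,47.533). Open path.

**Shape 6** — `<path>` quadratic bezier, stroke `#000000` → cut (S876, F1405). Control points (SVG): P0=(155.615,114.556), P1=(131.492,92.494), P2=(107.205,45.957); sampled at t=k/8. Machine vertices: (155.615,39.552) → (149.582,45.450) → (143.543,52.113) → (137.500,59.540) → (131.451,67.733) → (125.397,76.690) → (119.338,86.412) → (113.274,96.899) → (107.205,108.151). Open path.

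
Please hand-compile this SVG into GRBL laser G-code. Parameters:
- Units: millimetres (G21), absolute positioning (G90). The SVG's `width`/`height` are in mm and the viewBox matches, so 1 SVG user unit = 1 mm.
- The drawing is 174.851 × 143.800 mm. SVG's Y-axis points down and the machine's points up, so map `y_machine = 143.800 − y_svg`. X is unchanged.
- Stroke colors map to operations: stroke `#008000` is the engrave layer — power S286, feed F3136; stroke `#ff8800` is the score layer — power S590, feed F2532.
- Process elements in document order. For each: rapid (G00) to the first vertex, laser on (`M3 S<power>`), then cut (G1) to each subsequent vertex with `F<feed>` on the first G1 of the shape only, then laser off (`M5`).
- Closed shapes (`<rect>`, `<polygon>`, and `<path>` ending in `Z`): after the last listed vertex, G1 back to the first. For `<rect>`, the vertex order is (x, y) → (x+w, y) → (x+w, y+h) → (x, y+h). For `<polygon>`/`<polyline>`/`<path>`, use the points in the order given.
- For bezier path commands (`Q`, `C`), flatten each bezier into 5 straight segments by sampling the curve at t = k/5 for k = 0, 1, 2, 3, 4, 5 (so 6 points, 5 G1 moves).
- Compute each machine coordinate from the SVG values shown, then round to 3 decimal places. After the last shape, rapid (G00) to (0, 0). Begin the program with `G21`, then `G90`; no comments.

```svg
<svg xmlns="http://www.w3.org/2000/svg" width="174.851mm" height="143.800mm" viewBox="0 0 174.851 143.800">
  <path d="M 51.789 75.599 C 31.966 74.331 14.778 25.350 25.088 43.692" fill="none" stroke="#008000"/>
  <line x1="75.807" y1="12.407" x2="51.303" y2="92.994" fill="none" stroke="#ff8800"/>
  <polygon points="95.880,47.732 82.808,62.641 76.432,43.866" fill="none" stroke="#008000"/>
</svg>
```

Since the viewBox matches the mm dimensions, user units are millimetres directly. The only transform is the Y-flip y_m = 143.800 − y_svg.

Shape 1 is a cubic bezier drawn with `<path>`. Its stroke #008000 means engrave at S286, F3136. After flipping Y the toolpath is (51.789,68.201) → (40.410,73.767) → (30.857,85.263) → (24.324,97.166) → (22.003,103.955) → (25.088,100.108).

Shape 2 is a line segment drawn with `<line>`. Its stroke #ff8800 means score at S590, F2532. After flipping Y the toolpath is (75.807,131.393) → (51.303,50.806).

Shape 3 is a regular polygon drawn with `<polygon>`. Its stroke #008000 means engrave at S286, F3136. After flipping Y the toolpath is (95.880,96.068) → (82.808,81.159) → (76.432,99.934) → (95.880,96.068), returning to the start.

G21
G90
G00 X51.789 Y68.201
M3 S286
G1 X40.410 Y73.767 F3136
G1 X30.857 Y85.263
G1 X24.324 Y97.166
G1 X22.003 Y103.955
G1 X25.088 Y100.108
M5
G00 X75.807 Y131.393
M3 S590
G1 X51.303 Y50.806 F2532
M5
G00 X95.880 Y96.068
M3 S286
G1 X82.808 Y81.159 F3136
G1 X76.432 Y99.934
G1 X95.880 Y96.068
M5
G00 X0.000 Y0.000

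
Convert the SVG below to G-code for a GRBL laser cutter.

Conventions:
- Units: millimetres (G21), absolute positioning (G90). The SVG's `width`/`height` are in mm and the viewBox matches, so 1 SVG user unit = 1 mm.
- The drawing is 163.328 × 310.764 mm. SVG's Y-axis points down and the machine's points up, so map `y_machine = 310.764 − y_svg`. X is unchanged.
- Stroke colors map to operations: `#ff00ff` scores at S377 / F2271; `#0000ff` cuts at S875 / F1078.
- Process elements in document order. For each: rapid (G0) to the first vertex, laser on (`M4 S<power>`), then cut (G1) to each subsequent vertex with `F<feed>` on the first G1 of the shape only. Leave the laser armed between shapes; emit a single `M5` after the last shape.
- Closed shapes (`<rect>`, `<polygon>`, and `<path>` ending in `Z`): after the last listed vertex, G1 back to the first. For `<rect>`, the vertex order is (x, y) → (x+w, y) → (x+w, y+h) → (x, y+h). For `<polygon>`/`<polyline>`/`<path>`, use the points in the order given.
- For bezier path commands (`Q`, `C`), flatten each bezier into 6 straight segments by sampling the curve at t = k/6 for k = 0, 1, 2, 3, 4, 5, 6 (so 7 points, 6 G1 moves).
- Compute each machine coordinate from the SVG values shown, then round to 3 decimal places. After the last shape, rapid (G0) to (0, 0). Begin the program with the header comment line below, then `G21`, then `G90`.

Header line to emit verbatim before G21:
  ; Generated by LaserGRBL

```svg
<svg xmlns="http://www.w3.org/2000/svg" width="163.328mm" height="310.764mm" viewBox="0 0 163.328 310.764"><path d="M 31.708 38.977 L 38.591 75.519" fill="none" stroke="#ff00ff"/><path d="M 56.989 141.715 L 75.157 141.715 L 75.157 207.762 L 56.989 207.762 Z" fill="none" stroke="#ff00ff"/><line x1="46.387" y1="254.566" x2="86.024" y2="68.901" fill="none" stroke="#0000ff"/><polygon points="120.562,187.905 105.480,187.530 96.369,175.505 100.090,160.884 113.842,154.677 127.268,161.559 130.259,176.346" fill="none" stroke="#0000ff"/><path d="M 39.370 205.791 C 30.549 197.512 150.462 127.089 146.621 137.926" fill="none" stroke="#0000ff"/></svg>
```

viewBox `0 0 163.328 310.764` with mm width/height → 1 unit = 1 mm. Flip: y_m = 310.764 − y_svg.

**Shape 1** — `<path>` line segment, stroke `#ff00ff` → score (S377, F2271). Machine vertices: (31.708,271.787) → (38.591,235.245). Open path.

**Shape 2** — `<path>` rectangle, stroke `#ff00ff` → score (S377, F2271). Machine vertices: (56.989,169.049) → (75.157,169.049) → (75.157,103.002) → (56.989,103.002) → (56.989,169.049). Closed: final G1 returns to the first vertex.

**Shape 3** — `<line>` line segment, stroke `#0000ff` → cut (S875, F1078). Machine vertices: (46.387,56.198) → (86.024,241.863). Open path.

**Shape 4** — `<polygon>` regular polygon, stroke `#0000ff` → cut (S875, F1078). Machine vertices: (120.562,122.859) → (105.480,123.234) → (96.369,135.259) → (100.090,149.880) → (113.842,156.087) → (127.268,149.205) → (130.259,134.418) → (120.562,122.859). Closed: final G1 returns to the first vertex.

**Shape 5** — `<path>` cubic bezier, stroke `#0000ff` → cut (S875, F1078). Control points (SVG): P0=(39.370,205.791), P1=(30.549,197.512), P2=(150.462,127.089), P3=(146.621,137.926); sampled at t=k/6. Machine vertices: (39.370,104.973) → (44.518,113.627) → (64.109,128.655) → (91.128,146.074) → (118.562,161.900) → (139.398,172.149) → (146.621,172.838). Open path.

; Generated by LaserGRBL
G21
G90
G0 X31.708 Y271.787
M4 S377
G1 X38.591 Y235.245 F2271
G0 X56.989 Y169.049
M4 S377
G1 X75.157 Y169.049 F2271
G1 X75.157 Y103.002
G1 X56.989 Y103.002
G1 X56.989 Y169.049
G0 X46.387 Y56.198
M4 S875
G1 X86.024 Y241.863 F1078
G0 X120.562 Y122.859
M4 S875
G1 X105.480 Y123.234 F1078
G1 X96.369 Y135.259
G1 X100.090 Y149.880
G1 X113.842 Y156.087
G1 X127.268 Y149.205
G1 X130.259 Y134.418
G1 X120.562 Y122.859
G0 X39.370 Y104.973
M4 S875
G1 X44.518 Y113.627 F1078
G1 X64.109 Y128.655
G1 X91.128 Y146.074
G1 X118.562 Y161.900
G1 X139.398 Y172.149
G1 X146.621 Y172.838
M5
G0 X0.000 Y0.000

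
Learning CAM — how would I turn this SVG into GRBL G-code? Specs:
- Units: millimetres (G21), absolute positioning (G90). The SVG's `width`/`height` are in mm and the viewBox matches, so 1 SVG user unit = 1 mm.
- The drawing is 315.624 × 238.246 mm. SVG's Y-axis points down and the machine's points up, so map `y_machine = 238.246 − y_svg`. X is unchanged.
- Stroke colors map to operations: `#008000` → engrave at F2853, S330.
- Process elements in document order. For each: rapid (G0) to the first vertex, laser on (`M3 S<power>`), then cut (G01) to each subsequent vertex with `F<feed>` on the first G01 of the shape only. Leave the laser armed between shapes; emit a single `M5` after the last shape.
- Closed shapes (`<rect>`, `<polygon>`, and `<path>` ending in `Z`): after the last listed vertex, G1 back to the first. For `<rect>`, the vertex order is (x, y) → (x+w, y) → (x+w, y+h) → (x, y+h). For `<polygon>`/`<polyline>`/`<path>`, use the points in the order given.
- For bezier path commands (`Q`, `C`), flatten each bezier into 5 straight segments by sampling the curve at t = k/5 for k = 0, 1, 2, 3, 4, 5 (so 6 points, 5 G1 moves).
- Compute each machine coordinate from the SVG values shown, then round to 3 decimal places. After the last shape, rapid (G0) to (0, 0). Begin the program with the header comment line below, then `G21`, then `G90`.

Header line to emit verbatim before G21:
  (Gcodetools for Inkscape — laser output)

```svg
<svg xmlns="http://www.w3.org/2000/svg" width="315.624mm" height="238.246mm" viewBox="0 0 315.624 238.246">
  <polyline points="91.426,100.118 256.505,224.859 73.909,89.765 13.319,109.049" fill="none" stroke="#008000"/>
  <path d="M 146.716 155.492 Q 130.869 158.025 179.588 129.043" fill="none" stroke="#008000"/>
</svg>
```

(Gcodetools for Inkscape — laser output)
G21
G90
G0 X91.426 Y138.128
M3 S330
G01 X256.505 Y13.387 F2853
G01 X73.909 Y148.481
G01 X13.319 Y129.197
G0 X146.716 Y82.754
M3 S330
G01 X142.960 Y83.001 F2853
G01 X144.369 Y85.770
G01 X150.943 Y91.060
G01 X162.683 Y98.871
G01 X179.588 Y109.203
M5
G0 X0.000 Y0.000

Since the viewBox matches the mm dimensions, user units are millimetres directly. The only transform is the Y-flip y_m = 238.246 − y_svg.

Shape 1 is a open polyline drawn with `<polyline>`. Its stroke #008000 means engrave at S330, F2853. After flipping Y the toolpath is (91.426,138.128) → (256.505,13.387) → (73.909,148.481) → (13.319,129.197).

Shape 2 is a quadratic bezier drawn with `<path>`. Its stroke #008000 means engrave at S330, F2853. After flipping Y the toolpath is (146.716,82.754) → (142.960,83.001) → (144.369,85.770) → (150.943,91.060) → (162.683,98.871) → (179.588,109.203).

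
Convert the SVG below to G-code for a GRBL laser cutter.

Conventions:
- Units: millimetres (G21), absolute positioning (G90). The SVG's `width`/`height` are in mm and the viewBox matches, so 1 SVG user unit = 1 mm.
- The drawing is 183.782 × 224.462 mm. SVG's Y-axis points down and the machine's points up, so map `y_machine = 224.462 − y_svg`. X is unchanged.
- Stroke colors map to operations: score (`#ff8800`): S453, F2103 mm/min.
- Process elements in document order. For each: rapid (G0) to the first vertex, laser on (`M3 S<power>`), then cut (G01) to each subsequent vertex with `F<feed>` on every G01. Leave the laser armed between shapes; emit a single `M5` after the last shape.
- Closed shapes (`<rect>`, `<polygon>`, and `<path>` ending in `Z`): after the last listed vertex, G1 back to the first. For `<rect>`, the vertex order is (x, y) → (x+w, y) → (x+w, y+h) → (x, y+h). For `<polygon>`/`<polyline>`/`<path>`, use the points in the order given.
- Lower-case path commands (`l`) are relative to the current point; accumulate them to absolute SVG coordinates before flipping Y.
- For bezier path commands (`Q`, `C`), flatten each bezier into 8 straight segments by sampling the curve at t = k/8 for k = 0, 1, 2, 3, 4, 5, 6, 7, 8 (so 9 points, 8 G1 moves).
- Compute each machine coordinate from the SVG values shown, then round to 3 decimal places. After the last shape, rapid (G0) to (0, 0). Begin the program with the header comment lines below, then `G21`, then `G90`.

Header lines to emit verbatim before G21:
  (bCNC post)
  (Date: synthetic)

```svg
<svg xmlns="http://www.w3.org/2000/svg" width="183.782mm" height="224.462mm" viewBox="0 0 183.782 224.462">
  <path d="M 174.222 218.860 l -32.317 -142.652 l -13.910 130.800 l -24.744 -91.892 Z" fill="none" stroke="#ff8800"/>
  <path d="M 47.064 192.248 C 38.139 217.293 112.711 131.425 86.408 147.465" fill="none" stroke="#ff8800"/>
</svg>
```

Since the viewBox matches the mm dimensions, user units are millimetres directly. The only transform is the Y-flip y_m = 224.462 − y_svg.

Shape 1 is a closed polygon drawn with `<path>`. Its stroke #ff8800 means score at S453, F2103. After flipping Y the toolpath is (174.222,5.602) → (141.905,148.254) → (127.995,17.454) → (103.251,109.346) → (174.222,5.602), returning to the start.

Shape 2 is a cubic bezier drawn with `<path>`. Its stroke #ff8800 means score at S453, F2103. After flipping Y the toolpath is (47.064,32.214) → (47.271,27.606) → (53.145,30.901) → (62.526,39.607) → (73.253,51.229) → (83.165,63.273) → (90.102,73.245) → (91.903,78.651) → (86.408,76.997).

(bCNC post)
(Date: synthetic)
G21
G90
G0 X174.222 Y5.602
M3 S453
G01 X141.905 Y148.254 F2103
G01 X127.995 Y17.454 F2103
G01 X103.251 Y109.346 F2103
G01 X174.222 Y5.602 F2103
G0 X47.064 Y32.214
M3 S453
G01 X47.271 Y27.606 F2103
G01 X53.145 Y30.901 F2103
G01 X62.526 Y39.607 F2103
G01 X73.253 Y51.229 F2103
G01 X83.165 Y63.273 F2103
G01 X90.102 Y73.245 F2103
G01 X91.903 Y78.651 F2103
G01 X86.408 Y76.997 F2103
M5
G0 X0.000 Y0.000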